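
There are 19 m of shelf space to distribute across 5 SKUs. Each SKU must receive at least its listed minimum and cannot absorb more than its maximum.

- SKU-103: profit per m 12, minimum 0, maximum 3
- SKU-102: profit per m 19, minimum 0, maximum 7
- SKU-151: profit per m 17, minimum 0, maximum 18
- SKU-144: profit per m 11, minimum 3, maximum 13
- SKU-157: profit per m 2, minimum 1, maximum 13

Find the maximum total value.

304

Meeting every minimum uses 0+0+0+3+1 = 4 m, leaving 15.
Rank by profit per m: SKU-102 19 > SKU-151 17 > SKU-103 12 > SKU-144 11 > SKU-157 2.
SKU-102: +7 to 7 (cap) — 8 left.
Only 8 left; SKU-151 takes them to reach 8.
Total = 19×7 + 17×8 + 11×3 + 2×1 = 304.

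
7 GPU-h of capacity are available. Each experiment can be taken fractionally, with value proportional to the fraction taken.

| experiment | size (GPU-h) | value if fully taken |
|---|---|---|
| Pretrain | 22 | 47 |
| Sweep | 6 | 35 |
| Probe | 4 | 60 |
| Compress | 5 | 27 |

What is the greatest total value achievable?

Rank by value-to-size ratio: Probe 60/4≈15, Sweep 35/6≈5.83, Compress 27/5≈5.4, Pretrain 47/22≈2.14.
All 4 GPU-h of Probe fit (value 60) — 3 remain.
Fill the last 3 GPU-h with part of Sweep: 3/6 of it earns 17.5.
Total value = 77.5.

77.5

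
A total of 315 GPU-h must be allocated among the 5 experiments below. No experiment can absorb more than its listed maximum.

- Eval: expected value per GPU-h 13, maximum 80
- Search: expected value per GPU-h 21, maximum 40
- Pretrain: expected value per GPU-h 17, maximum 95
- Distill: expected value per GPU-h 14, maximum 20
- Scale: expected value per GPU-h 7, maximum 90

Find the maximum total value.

Rank by expected value per GPU-h: Search 21 > Pretrain 17 > Distill 14 > Eval 13 > Scale 7.
Search: +40 to 40 (cap) — 275 left.
Give Pretrain 95 to hit its cap of 95 — 180 left.
Distill takes 20 to reach its cap of 20 — 160 left.
Eval: +80 to 80 (cap) — 80 left.
Scale has room for 90 but only 80 remain, so it gets 80.
Total = 13×80 + 21×40 + 17×95 + 14×20 + 7×80 = 4335.

4335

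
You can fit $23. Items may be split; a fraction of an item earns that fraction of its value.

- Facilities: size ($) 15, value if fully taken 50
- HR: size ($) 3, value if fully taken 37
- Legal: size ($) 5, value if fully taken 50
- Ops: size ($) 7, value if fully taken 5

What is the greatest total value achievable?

Sort by value density: HR 37/3≈12.3, Legal 50/5≈10, Facilities 50/15≈3.33, Ops 5/7≈0.714.
Take all of HR (3 $, value 37) ; 20 $ left.
All 5 $ of Legal fit (value 50) ; 15 remain.
Take all of Facilities (15 $, value 50) ; 0 $ left.
Total value = 137.

137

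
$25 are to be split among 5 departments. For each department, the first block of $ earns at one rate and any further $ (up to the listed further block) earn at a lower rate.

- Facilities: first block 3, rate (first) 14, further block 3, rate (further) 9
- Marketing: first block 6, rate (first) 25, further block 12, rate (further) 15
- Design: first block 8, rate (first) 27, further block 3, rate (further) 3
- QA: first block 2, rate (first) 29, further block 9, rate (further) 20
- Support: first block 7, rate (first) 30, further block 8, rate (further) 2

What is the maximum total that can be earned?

674

Rank every tier by rate: Support/T1 30 > QA/T1 29 > Design/T1 27 > Marketing/T1 25 > QA/T2 20 > Marketing/T2 15 > Facilities/T1 14 > Facilities/T2 9 > Design/T2 3 > Support/T2 2.
Fill Support T1 block (7 at 30) ; 18 left.
QA T1 at 29: fill all 2 ; 16 left.
Design/T1 (27): +8 ; 8 left.
Fill Marketing T1 block (6 at 25) ; 2 left.
QA T2 at 20: only 2 left, fill 2.
Total = 30×7 + 29×2 + 27×8 + 25×6 + 20×2 = 674.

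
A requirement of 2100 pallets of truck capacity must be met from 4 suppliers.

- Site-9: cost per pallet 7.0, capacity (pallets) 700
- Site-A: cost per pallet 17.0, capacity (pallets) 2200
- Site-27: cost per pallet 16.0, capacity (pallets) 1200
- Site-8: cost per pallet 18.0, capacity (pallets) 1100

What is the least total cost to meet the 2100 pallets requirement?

27500

Cheapest first:
Site-9 at 7.0: take all 700 pallets ; 1400 still needed.
Site-27 (16.0): use full 1200 ; 200 pallets to go.
Site-A (17.0): take the remaining 200 ; done.
Site-8: unused.
Cost = 700×7.0 + 1200×16.0 + 200×17.0 = 27500.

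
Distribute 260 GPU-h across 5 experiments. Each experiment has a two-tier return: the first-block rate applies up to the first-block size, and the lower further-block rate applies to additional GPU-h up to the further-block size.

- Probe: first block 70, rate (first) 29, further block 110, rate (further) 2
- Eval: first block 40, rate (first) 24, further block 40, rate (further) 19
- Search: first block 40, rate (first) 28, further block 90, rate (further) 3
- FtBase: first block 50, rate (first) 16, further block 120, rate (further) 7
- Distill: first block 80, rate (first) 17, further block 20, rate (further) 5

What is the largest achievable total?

6060

Treat each block as its own option and order by rate: Probe/T1 29 > Search/T1 28 > Eval/T1 24 > Eval/T2 19 > Distill/T1 17 > FtBase/T1 16 > FtBase/T2 7 > Distill/T2 5 > Search/T2 3 > Probe/T2 2.
Fill Probe T1 block (70 at 29) ; 190 left.
Fill Search T1 block (40 at 28) ; 150 left.
Eval/T1 (24): +40 ; 110 left.
Eval T2 at 19: fill all 40 ; 70 left.
Distill T1 at 17: only 70 left, fill 70.
Total = 29×70 + 28×40 + 24×40 + 19×40 + 17×70 = 6060.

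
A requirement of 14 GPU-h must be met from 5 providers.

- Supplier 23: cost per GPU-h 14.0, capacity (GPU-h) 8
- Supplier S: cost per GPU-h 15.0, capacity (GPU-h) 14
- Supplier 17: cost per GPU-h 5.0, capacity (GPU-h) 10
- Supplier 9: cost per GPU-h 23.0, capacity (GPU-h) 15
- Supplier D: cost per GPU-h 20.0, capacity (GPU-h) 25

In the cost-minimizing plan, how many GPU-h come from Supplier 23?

Use providers in increasing cost order.
Supplier 17 at 5.0: take all 10 GPU-h → 4 still needed.
Supplier 23 (14.0): take the remaining 4 → done.
Supplier S, Supplier D, Supplier 9: unused.

4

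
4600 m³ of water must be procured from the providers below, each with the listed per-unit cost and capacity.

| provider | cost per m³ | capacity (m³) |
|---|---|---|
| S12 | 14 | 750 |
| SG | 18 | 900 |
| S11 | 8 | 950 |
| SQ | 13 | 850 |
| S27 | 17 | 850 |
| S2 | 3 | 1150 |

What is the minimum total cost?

Fill from the cheapest provider first.
Take 1150 from S2 at 3 — need 3450 more.
Take 950 from S11 at 8 — need 2500 more.
SQ at 13: take all 850 m³ — 1650 still needed.
Take 750 from S12 at 14 — need 900 more.
S27 at 17: take all 850 m³ — 50 still needed.
Take 50 from SG at 18 to finish.
Cost = 1150×3 + 950×8 + 850×13 + 750×14 + 850×17 + 50×18 = 47950.

47950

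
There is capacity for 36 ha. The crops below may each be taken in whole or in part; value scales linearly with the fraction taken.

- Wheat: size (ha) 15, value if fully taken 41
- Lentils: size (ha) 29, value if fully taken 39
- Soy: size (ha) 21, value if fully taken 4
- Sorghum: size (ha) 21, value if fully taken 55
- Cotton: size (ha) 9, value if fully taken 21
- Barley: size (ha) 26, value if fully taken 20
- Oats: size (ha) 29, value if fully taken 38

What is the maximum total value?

Sort by value density: Wheat 41/15≈2.73, Sorghum 55/21≈2.62, Cotton 21/9≈2.33, Lentils 39/29≈1.34, Oats 38/29≈1.31, Barley 20/26≈0.769, Soy 4/21≈0.19.
Take all of Wheat (15 ha, value 41) → 21 ha left.
Sorghum: take in full, 21 ha for value 55 → 0 left.
Total value = 96.

96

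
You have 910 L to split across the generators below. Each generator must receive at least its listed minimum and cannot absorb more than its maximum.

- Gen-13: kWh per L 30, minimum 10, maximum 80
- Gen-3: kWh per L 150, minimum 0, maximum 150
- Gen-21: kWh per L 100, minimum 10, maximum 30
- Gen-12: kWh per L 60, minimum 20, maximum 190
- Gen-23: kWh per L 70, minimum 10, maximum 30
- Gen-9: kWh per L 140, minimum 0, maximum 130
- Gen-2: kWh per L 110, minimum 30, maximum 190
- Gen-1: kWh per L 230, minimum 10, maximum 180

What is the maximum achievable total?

119800

Meeting every minimum uses 10+0+10+20+10+0+30+10 = 90 L, leaving 820.
Highest kWh per L first: Gen-1 230 > Gen-3 150 > Gen-9 140 > Gen-2 110 > Gen-21 100 > Gen-23 70 > Gen-12 60 > Gen-13 30.
Gen-1 takes 170 more to reach its cap of 180 — 650 left.
Gen-3 takes 150 more to reach its cap of 150 — 500 left.
Gen-9: +130 to 130 (cap) — 370 left.
Give Gen-2 160 more to hit its cap of 190 — 210 left.
Gen-21: +20 to 30 (cap) — 190 left.
Gen-23 takes 20 more to reach its cap of 30 — 170 left.
Gen-12: +170 to 190 (cap) — 0 left.
Total = 30×10 + 150×150 + 100×30 + 60×190 + 70×30 + 140×130 + 110×190 + 230×180 = 119800.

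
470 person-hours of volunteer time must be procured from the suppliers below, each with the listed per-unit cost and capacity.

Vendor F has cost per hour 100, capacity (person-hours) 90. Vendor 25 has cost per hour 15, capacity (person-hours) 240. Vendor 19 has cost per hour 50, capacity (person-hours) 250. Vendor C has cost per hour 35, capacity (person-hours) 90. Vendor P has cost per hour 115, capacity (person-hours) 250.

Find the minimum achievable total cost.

13750

Fill from the cheapest supplier first.
Vendor 25 (15): use full 240 — 230 person-hours to go.
Vendor C at 35: take all 90 person-hours — 140 still needed.
Vendor 19 at 50: take 140 of its 250 — requirement met.
Vendor F, Vendor P: unused.
Cost = 240×15 + 90×35 + 140×50 = 13750.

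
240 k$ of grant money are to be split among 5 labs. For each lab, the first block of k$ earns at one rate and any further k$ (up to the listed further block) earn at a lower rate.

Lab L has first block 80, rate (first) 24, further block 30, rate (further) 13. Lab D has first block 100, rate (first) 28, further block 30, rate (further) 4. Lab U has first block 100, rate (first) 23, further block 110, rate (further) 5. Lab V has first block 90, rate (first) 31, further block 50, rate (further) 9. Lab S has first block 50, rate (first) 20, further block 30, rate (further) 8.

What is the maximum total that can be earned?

6790

Order all 10 blocks by rate: Lab V/tier1 31 > Lab D/tier1 28 > Lab L/tier1 24 > Lab U/tier1 23 > Lab S/tier1 20 > Lab L/tier2 13 > Lab V/tier2 9 > Lab S/tier2 8 > Lab U/tier2 5 > Lab D/tier2 4.
Lab V tier1 at 31: fill all 90 ; 150 left.
Fill Lab D tier1 block (100 at 28) ; 50 left.
Lab L/tier1: +50 of 80 at 24; pool empty.
Total = 31×90 + 28×100 + 24×50 = 6790.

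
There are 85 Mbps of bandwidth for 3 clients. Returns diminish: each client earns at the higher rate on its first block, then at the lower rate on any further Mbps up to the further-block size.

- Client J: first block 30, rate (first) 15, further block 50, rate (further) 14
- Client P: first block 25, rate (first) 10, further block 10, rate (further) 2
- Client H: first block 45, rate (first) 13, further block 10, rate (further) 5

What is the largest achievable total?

1215

Order all 6 blocks by rate: Client J/T1 15 > Client J/T2 14 > Client H/T1 13 > Client P/T1 10 > Client H/T2 5 > Client P/T2 2.
Fill Client J T1 block (30 at 15) ; 55 left.
Client J/T2 (14): +50 ; 5 left.
5 remain; put them into Client H T1 at 13.
Total = 15×30 + 14×50 + 13×5 = 1215.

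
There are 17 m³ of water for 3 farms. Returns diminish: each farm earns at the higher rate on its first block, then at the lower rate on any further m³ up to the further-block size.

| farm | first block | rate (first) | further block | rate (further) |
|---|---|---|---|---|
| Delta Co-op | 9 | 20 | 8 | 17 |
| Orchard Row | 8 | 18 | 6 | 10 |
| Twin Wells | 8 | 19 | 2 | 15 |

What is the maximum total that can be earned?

Treat each block as its own option and order by rate: Delta Co-op/T1 20 > Twin Wells/T1 19 > Orchard Row/T1 18 > Delta Co-op/T2 17 > Twin Wells/T2 15 > Orchard Row/T2 10.
Delta Co-op/T1 (20): +9 — 8 left.
Fill Twin Wells T1 block (8 at 19) — 0 left.
Total = 20×9 + 19×8 = 332.

332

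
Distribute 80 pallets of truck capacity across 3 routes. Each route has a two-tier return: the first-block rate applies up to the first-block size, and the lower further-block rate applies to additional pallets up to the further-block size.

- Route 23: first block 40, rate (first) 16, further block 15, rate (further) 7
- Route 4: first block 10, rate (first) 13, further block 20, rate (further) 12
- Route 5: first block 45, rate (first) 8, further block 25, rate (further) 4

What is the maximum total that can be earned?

Order all 6 blocks by rate: Route 23/T1 16 > Route 4/T1 13 > Route 4/T2 12 > Route 5/T1 8 > Route 23/T2 7 > Route 5/T2 4.
Fill Route 23 T1 block (40 at 16) — 40 left.
Route 4 T1 at 13: fill all 10 — 30 left.
Route 4 T2 at 12: fill all 20 — 10 left.
Route 5/T1: +10 of 45 at 8; pool empty.
Total = 16×40 + 13×10 + 12×20 + 8×10 = 1090.

1090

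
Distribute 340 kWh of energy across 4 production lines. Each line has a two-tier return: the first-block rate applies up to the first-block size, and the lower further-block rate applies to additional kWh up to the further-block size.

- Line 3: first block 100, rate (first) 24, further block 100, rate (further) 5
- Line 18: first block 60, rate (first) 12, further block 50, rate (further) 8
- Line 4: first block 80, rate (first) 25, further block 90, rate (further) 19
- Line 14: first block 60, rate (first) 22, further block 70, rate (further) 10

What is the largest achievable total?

Treat each block as its own option and order by rate: Line 4/first 25 > Line 3/first 24 > Line 14/first 22 > Line 4/second 19 > Line 18/first 12 > Line 14/second 10 > Line 18/second 8 > Line 3/second 5.
Line 4/first (25): +80 ; 260 left.
Line 3 first at 24: fill all 100 ; 160 left.
Fill Line 14 first block (60 at 22) ; 100 left.
Line 4 second at 19: fill all 90 ; 10 left.
10 remain; put them into Line 18 first at 12.
Total = 25×80 + 24×100 + 22×60 + 19×90 + 12×10 = 7550.

7550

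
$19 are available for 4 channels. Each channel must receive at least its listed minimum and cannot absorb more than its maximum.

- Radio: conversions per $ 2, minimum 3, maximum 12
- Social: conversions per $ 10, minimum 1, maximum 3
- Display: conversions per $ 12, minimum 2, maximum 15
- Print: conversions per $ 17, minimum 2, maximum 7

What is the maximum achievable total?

Meeting every minimum uses 3+1+2+2 = 8 $, leaving 11.
Highest conversions per $ first: Print 17 > Display 12 > Social 10 > Radio 2.
Print takes 5 more to reach its cap of 7 → 6 left.
Display has room for 13 more but only 6 remain, so it gets 8.
Total = 2×3 + 10×1 + 12×8 + 17×7 = 231.

231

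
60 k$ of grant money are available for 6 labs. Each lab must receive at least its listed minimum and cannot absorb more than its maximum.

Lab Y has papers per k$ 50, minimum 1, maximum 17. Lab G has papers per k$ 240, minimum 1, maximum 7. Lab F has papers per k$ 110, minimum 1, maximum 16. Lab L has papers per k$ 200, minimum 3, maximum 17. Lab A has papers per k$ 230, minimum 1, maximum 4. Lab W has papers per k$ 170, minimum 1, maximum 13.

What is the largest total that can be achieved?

10120

Meeting every minimum uses 1+1+1+3+1+1 = 8 k$, leaving 52.
Order the labs by papers per k$: Lab G 240 > Lab A 230 > Lab L 200 > Lab W 170 > Lab F 110 > Lab Y 50.
Lab G takes 6 more to reach its cap of 7 — 46 left.
Lab A takes 3 more to reach its cap of 4 — 43 left.
Lab L takes 14 more to reach its cap of 17 — 29 left.
Lab W takes 12 more to reach its cap of 13 — 17 left.
Give Lab F 15 more to hit its cap of 16 — 2 left.
Only 2 left; Lab Y takes them to reach 3.
Total = 50×3 + 240×7 + 110×16 + 200×17 + 230×4 + 170×13 = 10120.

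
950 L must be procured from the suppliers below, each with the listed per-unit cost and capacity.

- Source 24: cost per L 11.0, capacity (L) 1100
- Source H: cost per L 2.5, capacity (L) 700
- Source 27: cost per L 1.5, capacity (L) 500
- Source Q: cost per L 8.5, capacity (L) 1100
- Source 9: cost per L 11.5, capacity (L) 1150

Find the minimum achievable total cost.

Fill from the cheapest supplier first.
Take 500 from Source 27 at 1.5 → need 450 more.
Take 450 from Source H at 2.5 to finish.
Source Q, Source 24, Source 9: unused.
Cost = 500×1.5 + 450×2.5 = 1875.

1875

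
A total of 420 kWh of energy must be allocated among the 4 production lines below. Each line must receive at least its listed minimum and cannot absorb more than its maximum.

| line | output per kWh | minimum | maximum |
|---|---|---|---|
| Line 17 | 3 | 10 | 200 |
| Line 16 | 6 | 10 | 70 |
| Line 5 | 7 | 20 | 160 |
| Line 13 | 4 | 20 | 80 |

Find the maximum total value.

2190

Meeting every minimum uses 10+10+20+20 = 60 kWh, leaving 360.
Rank by output per kWh: Line 5 7 > Line 16 6 > Line 13 4 > Line 17 3.
Line 5: +140 to 160 (cap) — 220 left.
Line 16: +60 to 70 (cap) — 160 left.
Line 13: +60 to 80 (cap) — 100 left.
Line 17: +100 (room for 190) → 110. Pool exhausted.
Total = 3×110 + 6×70 + 7×160 + 4×80 = 2190.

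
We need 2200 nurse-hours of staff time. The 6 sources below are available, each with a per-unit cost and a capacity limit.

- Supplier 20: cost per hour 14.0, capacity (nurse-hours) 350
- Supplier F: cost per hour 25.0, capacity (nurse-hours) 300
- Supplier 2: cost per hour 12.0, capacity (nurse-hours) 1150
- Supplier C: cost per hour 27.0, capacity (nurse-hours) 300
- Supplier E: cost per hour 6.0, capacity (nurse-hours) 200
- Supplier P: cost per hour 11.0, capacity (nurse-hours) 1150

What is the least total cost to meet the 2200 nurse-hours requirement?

Use sources in increasing cost order.
Take 200 from Supplier E at 6.0 → need 2000 more.
Take 1150 from Supplier P at 11.0 → need 850 more.
Supplier 2 at 12.0: take 850 of its 1150 → requirement met.
Supplier 20, Supplier F, Supplier C: unused.
Cost = 200×6.0 + 1150×11.0 + 850×12.0 = 24050.

24050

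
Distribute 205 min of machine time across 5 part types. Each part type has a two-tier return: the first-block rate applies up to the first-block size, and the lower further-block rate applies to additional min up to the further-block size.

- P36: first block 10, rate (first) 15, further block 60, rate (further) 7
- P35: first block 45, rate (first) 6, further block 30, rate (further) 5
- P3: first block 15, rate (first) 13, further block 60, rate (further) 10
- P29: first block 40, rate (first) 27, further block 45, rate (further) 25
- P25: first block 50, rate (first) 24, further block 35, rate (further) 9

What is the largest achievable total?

Rank every tier by rate: P29/T1 27 > P29/T2 25 > P25/T1 24 > P36/T1 15 > P3/T1 13 > P3/T2 10 > P25/T2 9 > P36/T2 7 > P35/T1 6 > P35/T2 5.
P29/T1 (27): +40 — 165 left.
P29/T2 (25): +45 — 120 left.
P25/T1 (24): +50 — 70 left.
P36/T1 (15): +10 — 60 left.
P3/T1 (13): +15 — 45 left.
P3/T2: +45 of 60 at 10; pool empty.
Total = 27×40 + 25×45 + 24×50 + 15×10 + 13×15 + 10×45 = 4200.

4200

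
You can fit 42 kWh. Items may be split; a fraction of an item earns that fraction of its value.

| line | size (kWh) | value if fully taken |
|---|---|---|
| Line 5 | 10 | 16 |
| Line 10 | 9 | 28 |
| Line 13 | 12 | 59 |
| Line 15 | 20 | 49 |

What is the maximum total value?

Best value per unit of size first: Line 13 59/12≈4.92, Line 10 28/9≈3.11, Line 15 49/20≈2.45, Line 5 16/10≈1.6.
Take all of Line 13 (12 kWh, value 59) — 30 kWh left.
All 9 kWh of Line 10 fit (value 28) — 21 remain.
All 20 kWh of Line 15 fit (value 49) — 1 remain.
Only 1 kWh remain; take 1/10 of Line 5 for value 16×1/10 = 1.6.
Total value = 137.6.

137.6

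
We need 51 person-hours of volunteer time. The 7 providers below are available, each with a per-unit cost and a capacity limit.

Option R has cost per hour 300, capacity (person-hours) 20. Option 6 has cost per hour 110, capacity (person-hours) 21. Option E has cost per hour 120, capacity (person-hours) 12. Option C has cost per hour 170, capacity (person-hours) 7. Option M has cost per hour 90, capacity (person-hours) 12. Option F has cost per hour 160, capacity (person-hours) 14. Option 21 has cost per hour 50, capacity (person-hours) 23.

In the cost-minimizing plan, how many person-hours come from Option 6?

16

Use providers in increasing cost order.
Take 23 from Option 21 at 50 ; need 28 more.
Option M at 90: take all 12 person-hours ; 16 still needed.
Take 16 from Option 6 at 110 to finish.
Option E, Option F, Option C, Option R: unused.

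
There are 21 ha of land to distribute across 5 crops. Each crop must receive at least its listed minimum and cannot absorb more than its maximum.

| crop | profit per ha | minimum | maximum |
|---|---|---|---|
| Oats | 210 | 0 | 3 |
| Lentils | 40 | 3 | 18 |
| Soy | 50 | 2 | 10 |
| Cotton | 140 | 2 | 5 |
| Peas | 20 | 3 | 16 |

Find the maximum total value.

1860

Meeting every minimum uses 0+3+2+2+3 = 10 ha, leaving 11.
Order the crops by profit per ha: Oats 210 > Cotton 140 > Soy 50 > Lentils 40 > Peas 20.
Give Oats 3 more to hit its cap of 3 ; 8 left.
Cotton: +3 to 5 (cap) ; 5 left.
Soy: +5 (room for 8) → 7. Pool exhausted.
Total = 210×3 + 40×3 + 50×7 + 140×5 + 20×3 = 1860.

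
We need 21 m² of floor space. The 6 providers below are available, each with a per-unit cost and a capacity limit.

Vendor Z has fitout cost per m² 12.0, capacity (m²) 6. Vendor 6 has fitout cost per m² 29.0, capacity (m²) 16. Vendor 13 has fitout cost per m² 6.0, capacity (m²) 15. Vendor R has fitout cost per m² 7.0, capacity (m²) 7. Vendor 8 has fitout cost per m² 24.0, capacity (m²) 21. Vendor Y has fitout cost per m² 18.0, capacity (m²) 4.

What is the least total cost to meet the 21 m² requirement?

132

Cheapest first:
Take 15 from Vendor 13 at 6.0 — need 6 more.
Take 6 from Vendor R at 7.0 to finish.
Vendor Z, Vendor Y, Vendor 8, Vendor 6: unused.
Cost = 15×6.0 + 6×7.0 = 132.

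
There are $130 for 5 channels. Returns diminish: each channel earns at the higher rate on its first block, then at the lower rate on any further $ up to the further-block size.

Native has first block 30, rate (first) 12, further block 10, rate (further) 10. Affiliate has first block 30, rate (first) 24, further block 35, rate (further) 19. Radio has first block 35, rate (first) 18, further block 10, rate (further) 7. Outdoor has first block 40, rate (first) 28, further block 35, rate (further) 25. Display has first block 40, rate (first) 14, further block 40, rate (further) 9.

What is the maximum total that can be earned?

Rank every tier by rate: Outdoor/T1 28 > Outdoor/T2 25 > Affiliate/T1 24 > Affiliate/T2 19 > Radio/T1 18 > Display/T1 14 > Native/T1 12 > Native/T2 10 > Display/T2 9 > Radio/T2 7.
Fill Outdoor T1 block (40 at 28) → 90 left.
Outdoor/T2 (25): +35 → 55 left.
Fill Affiliate T1 block (30 at 24) → 25 left.
Affiliate T2 at 19: only 25 left, fill 25.
Total = 28×40 + 25×35 + 24×30 + 19×25 = 3190.

3190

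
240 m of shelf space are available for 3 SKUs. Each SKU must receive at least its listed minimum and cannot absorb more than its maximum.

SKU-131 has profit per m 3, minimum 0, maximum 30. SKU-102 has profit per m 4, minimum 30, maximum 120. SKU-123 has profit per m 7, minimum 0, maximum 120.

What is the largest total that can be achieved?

1320

Meeting every minimum uses 0+30+0 = 30 m, leaving 210.
Order the SKUs by profit per m: SKU-123 7 > SKU-102 4 > SKU-131 3.
SKU-123: +120 to 120 (cap) — 90 left.
SKU-102: +90 to 120 (cap) — 0 left.
Total = 4×120 + 7×120 = 1320.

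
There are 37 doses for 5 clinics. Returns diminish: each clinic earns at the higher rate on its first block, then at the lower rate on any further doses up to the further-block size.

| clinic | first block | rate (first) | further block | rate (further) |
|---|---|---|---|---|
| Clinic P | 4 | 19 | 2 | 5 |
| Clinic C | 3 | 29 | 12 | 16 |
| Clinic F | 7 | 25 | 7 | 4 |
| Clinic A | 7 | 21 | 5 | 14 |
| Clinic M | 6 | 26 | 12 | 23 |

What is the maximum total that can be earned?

Treat each block as its own option and order by rate: Clinic C/first 29 > Clinic M/first 26 > Clinic F/first 25 > Clinic M/second 23 > Clinic A/first 21 > Clinic P/first 19 > Clinic C/second 16 > Clinic A/second 14 > Clinic P/second 5 > Clinic F/second 4.
Fill Clinic C first block (3 at 29) → 34 left.
Fill Clinic M first block (6 at 26) → 28 left.
Fill Clinic F first block (7 at 25) → 21 left.
Fill Clinic M second block (12 at 23) → 9 left.
Clinic A first at 21: fill all 7 → 2 left.
Clinic P/first: +2 of 4 at 19; pool empty.
Total = 29×3 + 26×6 + 25×7 + 23×12 + 21×7 + 19×2 = 879.

879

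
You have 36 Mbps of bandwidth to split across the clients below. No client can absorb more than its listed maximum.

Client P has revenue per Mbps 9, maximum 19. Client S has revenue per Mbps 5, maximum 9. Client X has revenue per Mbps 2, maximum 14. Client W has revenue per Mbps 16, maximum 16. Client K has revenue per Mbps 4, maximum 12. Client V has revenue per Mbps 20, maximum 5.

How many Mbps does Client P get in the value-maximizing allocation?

15

Rank by revenue per Mbps: Client V 20 > Client W 16 > Client P 9 > Client S 5 > Client K 4 > Client X 2.
Client V: +5 to 5 (cap) → 31 left.
Client W takes 16 to reach its cap of 16 → 15 left.
Client P has room for 19 but only 15 remain, so it gets 15.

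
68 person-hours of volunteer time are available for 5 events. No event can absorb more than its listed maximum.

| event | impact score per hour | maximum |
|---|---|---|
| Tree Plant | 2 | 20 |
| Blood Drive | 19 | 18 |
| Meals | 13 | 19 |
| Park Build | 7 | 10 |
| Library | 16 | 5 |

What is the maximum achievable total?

771

Rank by impact score per hour: Blood Drive 19 > Library 16 > Meals 13 > Park Build 7 > Tree Plant 2.
Give Blood Drive 18 to hit its cap of 18 → 50 left.
Library takes 5 to reach its cap of 5 → 45 left.
Meals takes 19 to reach its cap of 19 → 26 left.
Give Park Build 10 to hit its cap of 10 → 16 left.
Tree Plant has room for 20 but only 16 remain, so it gets 16.
Total = 2×16 + 19×18 + 13×19 + 7×10 + 16×5 = 771.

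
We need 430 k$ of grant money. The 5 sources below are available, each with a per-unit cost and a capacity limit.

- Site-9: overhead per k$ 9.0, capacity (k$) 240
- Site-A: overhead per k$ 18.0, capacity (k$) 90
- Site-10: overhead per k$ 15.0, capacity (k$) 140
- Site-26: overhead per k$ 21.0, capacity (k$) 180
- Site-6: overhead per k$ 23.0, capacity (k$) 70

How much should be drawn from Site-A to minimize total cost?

Fill from the cheapest source first.
Take 240 from Site-9 at 9.0 → need 190 more.
Site-10 at 15.0: take all 140 k$ → 50 still needed.
Site-A (18.0): take the remaining 50 → done.
Site-26, Site-6: unused.

50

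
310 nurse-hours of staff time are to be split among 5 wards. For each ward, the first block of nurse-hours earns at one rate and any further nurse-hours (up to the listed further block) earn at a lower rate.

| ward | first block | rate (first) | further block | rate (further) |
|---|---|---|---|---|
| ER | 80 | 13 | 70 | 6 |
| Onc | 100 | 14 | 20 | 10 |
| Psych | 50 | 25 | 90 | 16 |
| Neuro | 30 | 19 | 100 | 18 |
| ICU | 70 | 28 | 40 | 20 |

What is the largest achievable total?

Order all 10 blocks by rate: ICU/T1 28 > Psych/T1 25 > ICU/T2 20 > Neuro/T1 19 > Neuro/T2 18 > Psych/T2 16 > Onc/T1 14 > ER/T1 13 > Onc/T2 10 > ER/T2 6.
ICU T1 at 28: fill all 70 ; 240 left.
Psych/T1 (25): +50 ; 190 left.
ICU T2 at 20: fill all 40 ; 150 left.
Fill Neuro T1 block (30 at 19) ; 120 left.
Fill Neuro T2 block (100 at 18) ; 20 left.
Psych/T2: +20 of 90 at 16; pool empty.
Total = 28×70 + 25×50 + 20×40 + 19×30 + 18×100 + 16×20 = 6700.

6700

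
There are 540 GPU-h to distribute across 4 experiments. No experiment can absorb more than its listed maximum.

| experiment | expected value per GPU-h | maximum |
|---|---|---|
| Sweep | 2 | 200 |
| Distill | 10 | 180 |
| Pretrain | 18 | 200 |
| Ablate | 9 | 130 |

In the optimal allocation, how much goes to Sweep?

Order the experiments by expected value per GPU-h: Pretrain 18 > Distill 10 > Ablate 9 > Sweep 2.
Pretrain takes 200 to reach its cap of 200 ; 340 left.
Give Distill 180 to hit its cap of 180 ; 160 left.
Give Ablate 130 to hit its cap of 130 ; 30 left.
Only 30 left; Sweep takes them to reach 30.

30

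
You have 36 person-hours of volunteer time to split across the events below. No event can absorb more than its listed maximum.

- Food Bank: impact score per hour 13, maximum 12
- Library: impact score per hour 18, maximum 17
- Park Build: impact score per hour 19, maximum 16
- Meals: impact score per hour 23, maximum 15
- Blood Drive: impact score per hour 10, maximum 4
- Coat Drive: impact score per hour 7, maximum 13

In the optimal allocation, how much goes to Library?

5

Rank by impact score per hour: Meals 23 > Park Build 19 > Library 18 > Food Bank 13 > Blood Drive 10 > Coat Drive 7.
Meals: +15 to 15 (cap) — 21 left.
Give Park Build 16 to hit its cap of 16 — 5 left.
Library: +5 (room for 17) → 5. Pool exhausted.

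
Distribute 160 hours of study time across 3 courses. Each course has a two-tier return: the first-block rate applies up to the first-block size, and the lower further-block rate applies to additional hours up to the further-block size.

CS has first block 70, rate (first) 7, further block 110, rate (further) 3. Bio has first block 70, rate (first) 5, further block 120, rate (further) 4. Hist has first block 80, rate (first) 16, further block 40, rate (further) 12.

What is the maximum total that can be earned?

2040

Treat each block as its own option and order by rate: Hist/first 16 > Hist/second 12 > CS/first 7 > Bio/first 5 > Bio/second 4 > CS/second 3.
Hist/first (16): +80 — 80 left.
Hist second at 12: fill all 40 — 40 left.
CS/first: +40 of 70 at 7; pool empty.
Total = 16×80 + 12×40 + 7×40 = 2040.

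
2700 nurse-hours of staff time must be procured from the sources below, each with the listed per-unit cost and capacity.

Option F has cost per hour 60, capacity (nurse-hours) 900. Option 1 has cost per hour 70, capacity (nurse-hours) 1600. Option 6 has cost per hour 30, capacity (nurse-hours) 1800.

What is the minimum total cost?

Fill from the cheapest source first.
Take 1800 from Option 6 at 30 ; need 900 more.
Take 900 from Option F at 60 ; need 0 more.
Option 1: unused.
Cost = 1800×30 + 900×60 = 108000.

108000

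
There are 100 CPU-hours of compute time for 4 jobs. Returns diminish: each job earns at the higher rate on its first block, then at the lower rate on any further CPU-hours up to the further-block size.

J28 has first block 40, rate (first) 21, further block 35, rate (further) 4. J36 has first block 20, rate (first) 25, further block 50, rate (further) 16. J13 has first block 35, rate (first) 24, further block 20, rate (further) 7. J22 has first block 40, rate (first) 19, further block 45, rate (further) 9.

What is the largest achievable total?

Rank every tier by rate: J36/tier1 25 > J13/tier1 24 > J28/tier1 21 > J22/tier1 19 > J36/tier2 16 > J22/tier2 9 > J13/tier2 7 > J28/tier2 4.
Fill J36 tier1 block (20 at 25) ; 80 left.
J13 tier1 at 24: fill all 35 ; 45 left.
J28/tier1 (21): +40 ; 5 left.
5 remain; put them into J22 tier1 at 19.
Total = 25×20 + 24×35 + 21×40 + 19×5 = 2275.

2275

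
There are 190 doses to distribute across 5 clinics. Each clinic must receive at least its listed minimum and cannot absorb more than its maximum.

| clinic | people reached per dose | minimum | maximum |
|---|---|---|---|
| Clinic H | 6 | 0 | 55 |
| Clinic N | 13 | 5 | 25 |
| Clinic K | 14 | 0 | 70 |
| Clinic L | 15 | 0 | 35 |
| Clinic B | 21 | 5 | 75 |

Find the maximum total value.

Meeting every minimum uses 0+5+0+0+5 = 10 doses, leaving 180.
Highest people reached per dose first: Clinic B 21 > Clinic L 15 > Clinic K 14 > Clinic N 13 > Clinic H 6.
Clinic B: +70 to 75 (cap) → 110 left.
Clinic L: +35 to 35 (cap) → 75 left.
Give Clinic K 70 more to hit its cap of 70 → 5 left.
Clinic N has room for 20 more but only 5 remain, so it gets 10.
Total = 13×10 + 14×70 + 15×35 + 21×75 = 3210.

3210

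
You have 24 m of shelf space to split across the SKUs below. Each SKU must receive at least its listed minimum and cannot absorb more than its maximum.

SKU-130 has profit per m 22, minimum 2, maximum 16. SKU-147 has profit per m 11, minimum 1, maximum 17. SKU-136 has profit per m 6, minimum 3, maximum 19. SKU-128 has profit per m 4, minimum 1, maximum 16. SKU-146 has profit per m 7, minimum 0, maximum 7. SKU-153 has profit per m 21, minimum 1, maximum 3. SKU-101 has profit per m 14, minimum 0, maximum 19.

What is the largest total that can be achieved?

448

Meeting every minimum uses 2+1+3+1+0+1+0 = 8 m, leaving 16.
Order the SKUs by profit per m: SKU-130 22 > SKU-153 21 > SKU-101 14 > SKU-147 11 > SKU-146 7 > SKU-136 6 > SKU-128 4.
Give SKU-130 14 more to hit its cap of 16 → 2 left.
SKU-153 takes 2 more to reach its cap of 3 → 0 left.
Total = 22×16 + 11×1 + 6×3 + 4×1 + 21×3 = 448.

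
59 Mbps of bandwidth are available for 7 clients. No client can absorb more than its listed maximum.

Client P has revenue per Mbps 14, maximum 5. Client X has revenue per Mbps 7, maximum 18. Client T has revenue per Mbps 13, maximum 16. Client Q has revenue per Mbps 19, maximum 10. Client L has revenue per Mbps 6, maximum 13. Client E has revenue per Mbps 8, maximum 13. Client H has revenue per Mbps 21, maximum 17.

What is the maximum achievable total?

913

Highest revenue per Mbps first: Client H 21 > Client Q 19 > Client P 14 > Client T 13 > Client E 8 > Client X 7 > Client L 6.
Give Client H 17 to hit its cap of 17 — 42 left.
Give Client Q 10 to hit its cap of 10 — 32 left.
Give Client P 5 to hit its cap of 5 — 27 left.
Client T takes 16 to reach its cap of 16 — 11 left.
Only 11 left; Client E takes them to reach 11.
Total = 14×5 + 13×16 + 19×10 + 8×11 + 21×17 = 913.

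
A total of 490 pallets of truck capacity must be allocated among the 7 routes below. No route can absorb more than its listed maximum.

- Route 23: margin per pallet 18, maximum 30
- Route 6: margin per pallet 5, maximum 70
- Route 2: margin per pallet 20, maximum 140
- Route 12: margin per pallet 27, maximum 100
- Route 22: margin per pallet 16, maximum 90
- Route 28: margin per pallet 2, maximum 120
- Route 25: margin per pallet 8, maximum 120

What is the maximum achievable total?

Highest margin per pallet first: Route 12 27 > Route 2 20 > Route 23 18 > Route 22 16 > Route 25 8 > Route 6 5 > Route 28 2.
Give Route 12 100 to hit its cap of 100 — 390 left.
Give Route 2 140 to hit its cap of 140 — 250 left.
Route 23 takes 30 to reach its cap of 30 — 220 left.
Route 22 takes 90 to reach its cap of 90 — 130 left.
Give Route 25 120 to hit its cap of 120 — 10 left.
Only 10 left; Route 6 takes them to reach 10.
Total = 18×30 + 5×10 + 20×140 + 27×100 + 16×90 + 8×120 = 8490.

8490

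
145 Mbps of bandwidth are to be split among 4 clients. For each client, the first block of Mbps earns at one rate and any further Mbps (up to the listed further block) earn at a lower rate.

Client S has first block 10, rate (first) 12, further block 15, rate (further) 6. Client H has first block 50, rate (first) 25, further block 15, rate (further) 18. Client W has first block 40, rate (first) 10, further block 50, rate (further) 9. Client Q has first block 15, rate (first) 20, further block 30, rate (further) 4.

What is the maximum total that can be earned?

Rank every tier by rate: Client H/tier1 25 > Client Q/tier1 20 > Client H/tier2 18 > Client S/tier1 12 > Client W/tier1 10 > Client W/tier2 9 > Client S/tier2 6 > Client Q/tier2 4.
Client H/tier1 (25): +50 ; 95 left.
Fill Client Q tier1 block (15 at 20) ; 80 left.
Client H tier2 at 18: fill all 15 ; 65 left.
Client S/tier1 (12): +10 ; 55 left.
Client W/tier1 (10): +40 ; 15 left.
Client W/tier2: +15 of 50 at 9; pool empty.
Total = 25×50 + 20×15 + 18×15 + 12×10 + 10×40 + 9×15 = 2475.

2475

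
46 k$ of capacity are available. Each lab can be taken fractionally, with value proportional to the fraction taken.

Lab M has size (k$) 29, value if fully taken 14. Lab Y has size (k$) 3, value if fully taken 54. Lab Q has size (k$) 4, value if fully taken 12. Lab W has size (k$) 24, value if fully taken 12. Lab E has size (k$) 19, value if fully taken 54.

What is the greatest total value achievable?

Rank by value-to-size ratio: Lab Y 54/3≈18, Lab Q 12/4≈3, Lab E 54/19≈2.84, Lab W 12/24≈0.5, Lab M 14/29≈0.483.
Lab Y: take in full, 3 k$ for value 54 — 43 left.
Lab Q: take in full, 4 k$ for value 12 — 39 left.
All 19 k$ of Lab E fit (value 54) — 20 remain.
20 k$ left: a 20/24 share of Lab W gives 12×20/24 = 10.
Total value = 130.

130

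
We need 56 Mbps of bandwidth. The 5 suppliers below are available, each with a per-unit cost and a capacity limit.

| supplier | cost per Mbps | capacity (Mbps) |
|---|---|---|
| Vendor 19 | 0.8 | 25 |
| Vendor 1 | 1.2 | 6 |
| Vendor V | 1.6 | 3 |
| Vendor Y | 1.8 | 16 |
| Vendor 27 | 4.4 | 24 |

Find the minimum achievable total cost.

87.2

Use suppliers in increasing cost order.
Vendor 19 at 0.8: take all 25 Mbps → 31 still needed.
Vendor 1 (1.2): use full 6 → 25 Mbps to go.
Vendor V (1.6): use full 3 → 22 Mbps to go.
Vendor Y at 1.8: take all 16 Mbps → 6 still needed.
Vendor 27 (4.4): take the remaining 6 → done.
Cost = 25×0.8 + 6×1.2 + 3×1.6 + 16×1.8 + 6×4.4 = 87.2.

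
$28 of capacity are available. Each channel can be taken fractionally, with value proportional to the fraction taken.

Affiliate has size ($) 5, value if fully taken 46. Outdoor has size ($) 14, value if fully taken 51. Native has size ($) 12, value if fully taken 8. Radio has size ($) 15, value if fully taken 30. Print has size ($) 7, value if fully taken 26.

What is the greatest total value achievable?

127

Best value per unit of size first: Affiliate 46/5≈9.2, Print 26/7≈3.71, Outdoor 51/14≈3.64, Radio 30/15≈2, Native 8/12≈0.667.
All 5 $ of Affiliate fit (value 46) — 23 remain.
Print: take in full, 7 $ for value 26 — 16 left.
Take all of Outdoor (14 $, value 51) — 2 $ left.
2 $ left: a 2/15 share of Radio gives 30×2/15 = 4.
Total value = 127.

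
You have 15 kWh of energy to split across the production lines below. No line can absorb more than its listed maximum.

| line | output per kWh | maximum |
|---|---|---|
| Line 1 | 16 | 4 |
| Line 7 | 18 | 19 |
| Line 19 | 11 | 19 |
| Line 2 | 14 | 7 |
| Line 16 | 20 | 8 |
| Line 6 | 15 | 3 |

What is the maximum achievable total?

Rank by output per kWh: Line 16 20 > Line 7 18 > Line 1 16 > Line 6 15 > Line 2 14 > Line 19 11.
Line 16 takes 8 to reach its cap of 8 → 7 left.
Line 7 has room for 19 but only 7 remain, so it gets 7.
Total = 18×7 + 20×8 = 286.

286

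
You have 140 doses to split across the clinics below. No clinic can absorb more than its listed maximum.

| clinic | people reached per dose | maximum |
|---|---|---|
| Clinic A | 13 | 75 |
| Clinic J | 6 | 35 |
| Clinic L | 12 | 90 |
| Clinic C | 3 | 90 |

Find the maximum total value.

Rank by people reached per dose: Clinic A 13 > Clinic L 12 > Clinic J 6 > Clinic C 3.
Give Clinic A 75 to hit its cap of 75 → 65 left.
Clinic L: +65 (room for 90) → 65. Pool exhausted.
Total = 13×75 + 12×65 = 1755.

1755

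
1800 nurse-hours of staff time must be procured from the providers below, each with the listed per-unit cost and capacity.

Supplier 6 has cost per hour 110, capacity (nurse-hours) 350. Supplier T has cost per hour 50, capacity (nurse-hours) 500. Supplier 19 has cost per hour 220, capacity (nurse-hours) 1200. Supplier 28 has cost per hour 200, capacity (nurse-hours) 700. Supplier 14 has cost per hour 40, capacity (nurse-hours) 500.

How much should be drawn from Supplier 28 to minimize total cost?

450

Use providers in increasing cost order.
Supplier 14 at 40: take all 500 nurse-hours ; 1300 still needed.
Supplier T (50): use full 500 ; 800 nurse-hours to go.
Take 350 from Supplier 6 at 110 ; need 450 more.
Supplier 28 at 200: take 450 of its 700 ; requirement met.
Supplier 19: unused.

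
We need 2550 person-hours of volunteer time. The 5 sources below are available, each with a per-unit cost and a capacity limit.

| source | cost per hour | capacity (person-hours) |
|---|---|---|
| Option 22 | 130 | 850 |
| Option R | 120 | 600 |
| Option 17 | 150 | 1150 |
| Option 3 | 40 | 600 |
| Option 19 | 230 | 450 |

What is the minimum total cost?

Fill from the cheapest source first.
Take 600 from Option 3 at 40 ; need 1950 more.
Take 600 from Option R at 120 ; need 1350 more.
Option 22 at 130: take all 850 person-hours ; 500 still needed.
Option 17 (150): take the remaining 500 ; done.
Option 19: unused.
Cost = 600×40 + 600×120 + 850×130 + 500×150 = 281500.

281500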